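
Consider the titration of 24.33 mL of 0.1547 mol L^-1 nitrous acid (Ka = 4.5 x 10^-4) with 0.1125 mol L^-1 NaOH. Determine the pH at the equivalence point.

8.08

n(HNO2) = 0.1547 x 0.02433 = 0.003764 mol; V(NaOH) at equivalence = 0.003764/0.1125 = 0.03346 L.
At equivalence all the acid is converted to NO2-; total volume = 0.02433 + 0.03346 = 0.05779 L, so [NO2-] = 0.003764/0.05779 = 0.06513 M.
Kb = Kw/Ka = 1.0e-14 / 4.5 x 10^-4 = 2.22e-11.
[OH^-] = sqrt(Kb x [NO2-]) = sqrt(2.22e-11 x 0.06513) = 1.20e-6 M.
pOH = 5.92, so pH = 14.00 - 5.92 = 8.08.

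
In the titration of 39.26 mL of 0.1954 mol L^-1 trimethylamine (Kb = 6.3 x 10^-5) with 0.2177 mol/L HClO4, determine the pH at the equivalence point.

5.39

n((CH3)3N) = 0.1954 x 0.03926 = 0.007671 mol; V(HClO4) at equivalence = 0.007671/0.2177 = 0.03524 L.
At equivalence the base is fully converted to (CH3)3NH+; total volume = 0.07450 L, so [(CH3)3NH+] = 0.007671/0.07450 = 0.1030 M.
Ka((CH3)3NH+) = Kw/Kb = 1.0e-14 / 6.3 x 10^-5 = 1.59e-10.
[H^+] = sqrt(Ka x [(CH3)3NH+]) = sqrt(1.59e-10 x 0.1030) = 4.04e-6 M.
pH = -log(4.04e-6) = 5.39.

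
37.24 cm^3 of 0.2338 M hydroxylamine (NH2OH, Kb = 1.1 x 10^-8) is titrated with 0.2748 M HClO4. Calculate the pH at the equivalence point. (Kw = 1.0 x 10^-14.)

n(NH2OH) = 0.2338 x 0.03724 = 0.008707 mol; V(HClO4) at equivalence = 0.008707/0.2748 = 0.03168 L.
At equivalence the base is fully converted to NH3OH+; total volume = 0.06892 L, so [NH3OH+] = 0.008707/0.06892 = 0.1263 M.
Ka(NH3OH+) = Kw/Kb = 1.0e-14 / 1.1 x 10^-8 = 9.09e-7.
[H^+] = sqrt(Ka x [NH3OH+]) = sqrt(9.09e-7 x 0.1263) = 0.000339 M.
pH = -log(0.000339) = 3.47.

3.47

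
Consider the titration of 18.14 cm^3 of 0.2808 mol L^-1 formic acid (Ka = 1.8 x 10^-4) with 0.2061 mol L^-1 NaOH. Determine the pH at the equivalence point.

n(HCOOH) = 0.2808 x 0.01814 = 0.005094 mol; V(NaOH) at equivalence = 0.005094/0.2061 = 0.02471 L.
At equivalence all the acid is converted to HCOO-; total volume = 0.01814 + 0.02471 = 0.04285 L, so [HCOO-] = 0.005094/0.04285 = 0.1189 M.
Kb = Kw/Ka = 1.0e-14 / 1.8 x 10^-4 = 5.56e-11.
[OH^-] = sqrt(Kb x [HCOO-]) = sqrt(5.56e-11 x 0.1189) = 2.57e-6 M.
pOH = 5.59, so pH = 14.00 - 5.59 = 8.41.

8.41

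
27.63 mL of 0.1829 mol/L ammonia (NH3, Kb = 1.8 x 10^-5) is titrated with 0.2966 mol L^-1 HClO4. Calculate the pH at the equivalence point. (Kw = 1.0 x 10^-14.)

n(NH3) = 0.1829 x 0.02763 = 0.005054 mol; V(HClO4) at equivalence = 0.005054/0.2966 = 0.01704 L.
At equivalence the base is fully converted to NH4+; total volume = 0.04467 L, so [NH4+] = 0.005054/0.04467 = 0.1131 M.
Ka(NH4+) = Kw/Kb = 1.0e-14 / 1.8 x 10^-5 = 5.56e-10.
[H^+] = sqrt(Ka x [NH4+]) = sqrt(5.56e-10 x 0.1131) = 7.93e-6 M.
pH = -log(7.93e-6) = 5.10.

5.10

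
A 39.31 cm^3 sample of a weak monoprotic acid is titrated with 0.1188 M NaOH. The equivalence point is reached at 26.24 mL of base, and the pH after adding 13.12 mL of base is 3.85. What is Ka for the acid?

1.4 x 10^-4

13.12 mL is half of the equivalence volume, so this is the half-equivalence point where [HA] = [A^-].
At half-equivalence pH = pKa, so pKa = 3.85.
Ka = 10^(-3.85) = 1.4 x 10^-4.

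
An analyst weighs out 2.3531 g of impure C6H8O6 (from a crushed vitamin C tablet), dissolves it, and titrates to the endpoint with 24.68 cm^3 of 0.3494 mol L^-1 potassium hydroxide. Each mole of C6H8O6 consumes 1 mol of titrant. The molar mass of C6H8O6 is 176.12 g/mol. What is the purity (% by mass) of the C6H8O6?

n(KOH) = 0.3494 x 0.02468 = 0.008623 mol.
n(C6H8O6) = 0.008623 / 1 = 0.008623 mol.
mass of C6H8O6 = 0.008623 x 176.12 = 1.519 g.
% purity = 1.519 / 2.3531 x 100 = 64.5%.

64.5%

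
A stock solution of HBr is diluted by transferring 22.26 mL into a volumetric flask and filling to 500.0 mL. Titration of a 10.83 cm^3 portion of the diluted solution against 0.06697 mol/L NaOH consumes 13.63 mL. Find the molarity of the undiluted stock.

n(NaOH) = 0.06697 x 0.01363 = 0.0009128 mol.
n(HBr) in the aliquot = 0.0009128 mol.
[diluted HBr] = 0.0009128 / 0.01083 = 0.08428 M.
Dilution factor = 500.0/22.26 = 22.46, so [stock] = 0.08428 x 22.46 = 1.89 M.

1.89 M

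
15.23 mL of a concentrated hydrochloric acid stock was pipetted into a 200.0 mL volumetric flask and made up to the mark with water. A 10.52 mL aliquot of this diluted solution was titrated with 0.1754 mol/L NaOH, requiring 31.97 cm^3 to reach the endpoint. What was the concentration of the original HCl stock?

n(NaOH) = 0.1754 x 0.03197 = 0.005608 mol.
n(HCl) in the aliquot = 0.005608 mol.
[diluted HCl] = 0.005608 / 0.01052 = 0.5330 M.
Dilution factor = 200.0/15.23 = 13.13, so [stock] = 0.5330 x 13.13 = 7.00 M.

7.00 M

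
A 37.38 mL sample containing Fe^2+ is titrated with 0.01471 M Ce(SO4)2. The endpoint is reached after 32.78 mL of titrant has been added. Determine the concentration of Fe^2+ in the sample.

n(Ce(SO4)2) = 0.01471 x 0.03278 = 0.0004822 mol.
From the balanced equation, 1 mol Ce(SO4)2 reacts with 1 mol Fe^2+, so n(Fe^2+) = 0.0004822 x 1/1 = 0.0004822 mol.
[Fe^2+] = 0.0004822 / 0.03738 L = 0.0129 M.

0.0129 M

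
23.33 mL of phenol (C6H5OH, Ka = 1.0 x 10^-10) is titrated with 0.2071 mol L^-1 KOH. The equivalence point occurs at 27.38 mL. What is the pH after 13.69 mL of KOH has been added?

13.69 mL is exactly half the equivalence volume (27.38/2), i.e. the half-equivalence point.
There, n(HA) = n(A^-), so pH = pKa = -log(1.0 x 10^-10) = 10.00.

10.00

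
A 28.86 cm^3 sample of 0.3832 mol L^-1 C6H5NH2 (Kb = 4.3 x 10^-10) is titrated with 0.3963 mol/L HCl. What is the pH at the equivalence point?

2.67

n(C6H5NH2) = 0.3832 x 0.02886 = 0.01106 mol; V(HCl) at equivalence = 0.01106/0.3963 = 0.02791 L.
At equivalence the base is fully converted to C6H5NH3+; total volume = 0.05677 L, so [C6H5NH3+] = 0.01106/0.05677 = 0.1948 M.
Ka(C6H5NH3+) = Kw/Kb = 1.0e-14 / 4.3 x 10^-10 = 2.33e-5.
[H^+] = sqrt(Ka x [C6H5NH3+]) = sqrt(2.33e-5 x 0.1948) = 0.00213 M.
pH = -log(0.00213) = 2.67.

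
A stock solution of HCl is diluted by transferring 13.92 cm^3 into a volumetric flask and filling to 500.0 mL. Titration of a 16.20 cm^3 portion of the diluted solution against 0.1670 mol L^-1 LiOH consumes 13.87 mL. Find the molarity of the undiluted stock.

n(LiOH) = 0.1670 x 0.01387 = 0.002316 mol.
n(HCl) in the aliquot = 0.002316 mol.
[diluted HCl] = 0.002316 / 0.01620 = 0.1430 M.
Dilution factor = 500.0/13.92 = 35.92, so [stock] = 0.1430 x 35.92 = 5.14 M.

5.14 M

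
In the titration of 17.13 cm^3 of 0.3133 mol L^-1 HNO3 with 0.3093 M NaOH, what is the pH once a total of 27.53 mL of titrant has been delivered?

n(acid) = 0.3133 x 0.01713 = 0.005367 mol; n(NaOH) added = 0.3093 x 0.02753 = 0.008515 mol.
Base is in excess by 0.008515 - 0.005367 = 0.003148 mol in a total volume of 0.04466 L.
[OH^-] = 0.003148/0.04466 = 0.07049 M, so pOH = 1.15 and pH = 14.00 - 1.15 = 12.85.

12.85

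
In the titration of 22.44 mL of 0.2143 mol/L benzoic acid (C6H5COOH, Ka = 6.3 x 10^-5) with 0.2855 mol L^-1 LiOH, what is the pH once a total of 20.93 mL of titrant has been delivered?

12.43

n(acid) = 0.2143 x 0.02244 = 0.004809 mol; n(LiOH) added = 0.2855 x 0.02093 = 0.005976 mol.
Base is in excess by 0.005976 - 0.004809 = 0.001167 mol in a total volume of 0.04337 L.
[OH^-] = 0.001167/0.04337 = 0.02690 M, so pOH = 1.57 and pH = 14.00 - 1.57 = 12.43.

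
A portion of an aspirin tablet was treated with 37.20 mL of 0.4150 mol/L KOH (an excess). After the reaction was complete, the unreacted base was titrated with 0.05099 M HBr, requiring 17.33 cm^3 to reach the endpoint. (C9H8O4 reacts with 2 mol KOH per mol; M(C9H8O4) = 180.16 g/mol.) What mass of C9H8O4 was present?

1.31 g

Total n(KOH) added = 0.4150 x 0.03720 = 0.01544 mol.
n(HBr) used = 0.05099 x 0.01733 = 0.0008837 mol, which equals the excess n(KOH).
So n(KOH) consumed by the sample = 0.01544 - 0.0008837 = 0.01455 mol.
n(C9H8O4) = 0.01455 / 2 = 0.007277 mol.
mass = 0.007277 mol x 180.16 g/mol = 1.31 g.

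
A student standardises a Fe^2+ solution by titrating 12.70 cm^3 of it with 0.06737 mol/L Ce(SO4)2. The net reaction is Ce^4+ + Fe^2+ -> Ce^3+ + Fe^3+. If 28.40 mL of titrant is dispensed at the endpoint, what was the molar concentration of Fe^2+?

n(Ce(SO4)2) = 0.06737 x 0.02840 = 0.001913 mol.
From the balanced equation, 1 mol Ce(SO4)2 reacts with 1 mol Fe^2+, so n(Fe^2+) = 0.001913 x 1/1 = 0.001913 mol.
[Fe^2+] = 0.001913 / 0.01270 L = 0.151 M.

0.151 M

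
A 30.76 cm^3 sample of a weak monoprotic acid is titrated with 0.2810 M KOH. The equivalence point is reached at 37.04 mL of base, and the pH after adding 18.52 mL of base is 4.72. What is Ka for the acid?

1.9 x 10^-5

18.52 mL is half of the equivalence volume, so this is the half-equivalence point where [HA] = [A^-].
At half-equivalence pH = pKa, so pKa = 4.72.
Ka = 10^(-4.72) = 1.9 x 10^-5.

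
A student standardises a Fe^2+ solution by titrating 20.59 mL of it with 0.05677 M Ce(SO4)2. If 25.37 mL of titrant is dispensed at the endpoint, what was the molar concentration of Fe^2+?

0.0699 M

n(Ce(SO4)2) = 0.05677 x 0.02537 = 0.001440 mol.
From the balanced equation, 1 mol Ce(SO4)2 reacts with 1 mol Fe^2+, so n(Fe^2+) = 0.001440 x 1/1 = 0.001440 mol.
[Fe^2+] = 0.001440 / 0.02059 L = 0.0699 M.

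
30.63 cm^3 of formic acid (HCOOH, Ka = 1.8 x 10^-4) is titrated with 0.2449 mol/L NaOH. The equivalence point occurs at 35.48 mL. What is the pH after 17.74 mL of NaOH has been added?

17.74 mL is exactly half the equivalence volume (35.48/2), i.e. the half-equivalence point.
There, n(HA) = n(A^-), so pH = pKa = -log(1.8 x 10^-4) = 3.74.

3.74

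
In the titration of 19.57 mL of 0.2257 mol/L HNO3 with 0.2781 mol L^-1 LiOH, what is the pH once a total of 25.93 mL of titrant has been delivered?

n(acid) = 0.2257 x 0.01957 = 0.004417 mol; n(LiOH) added = 0.2781 x 0.02593 = 0.007211 mol.
Base is in excess by 0.007211 - 0.004417 = 0.002794 mol in a total volume of 0.04550 L.
[OH^-] = 0.002794/0.04550 = 0.06141 M, so pOH = 1.21 and pH = 14.00 - 1.21 = 12.79.

12.79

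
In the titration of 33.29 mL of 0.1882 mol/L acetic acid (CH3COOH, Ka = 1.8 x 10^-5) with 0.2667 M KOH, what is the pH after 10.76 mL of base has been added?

4.67

Initial n(CH3COOH) = 0.1882 x 0.03329 = 0.006265 mol.
n(KOH) added = 0.2667 x 0.01076 = 0.002870 mol, converting that many moles of CH3COOH to CH3COO-.
Remaining n(CH3COOH) = 0.003395 mol; n(CH3COO-) = 0.002870 mol.
By Henderson-Hasselbalch, pH = pKa + log([A^-]/[HA]) = 4.74 + log(0.002870/0.003395) = 4.74 + (-0.07) = 4.67.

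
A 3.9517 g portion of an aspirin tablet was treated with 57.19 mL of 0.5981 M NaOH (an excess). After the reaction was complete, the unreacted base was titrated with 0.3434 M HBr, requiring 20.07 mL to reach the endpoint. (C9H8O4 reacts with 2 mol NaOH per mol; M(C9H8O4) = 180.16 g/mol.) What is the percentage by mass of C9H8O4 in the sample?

Total n(NaOH) added = 0.5981 x 0.05719 = 0.03421 mol.
n(HBr) used = 0.3434 x 0.02007 = 0.006892 mol, which equals the excess n(NaOH).
So n(NaOH) consumed by the sample = 0.03421 - 0.006892 = 0.02731 mol.
n(C9H8O4) = 0.02731 / 2 = 0.01366 mol.
mass C9H8O4 = 0.01366 x 180.16 = 2.460 g, so %C9H8O4 = 2.460/3.9517 x 100 = 62.3%.

62.3%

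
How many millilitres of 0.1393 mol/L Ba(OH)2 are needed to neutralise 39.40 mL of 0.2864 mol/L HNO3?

n(HNO3) = 0.2864 mol/L x 0.03940 L = 0.01128 mol.
The neutralisation is 2 HNO3 : 1 Ba(OH)2, so n(Ba(OH)2) = 0.01128 x 1/2 = 0.005642 mol.
V(Ba(OH)2) = 0.005642 / 0.1393 = 0.04050 L = 40.5 mL.

40.5 mL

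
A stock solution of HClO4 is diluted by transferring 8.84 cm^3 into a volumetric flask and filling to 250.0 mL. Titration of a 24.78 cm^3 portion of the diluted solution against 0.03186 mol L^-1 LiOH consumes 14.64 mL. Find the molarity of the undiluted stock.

n(LiOH) = 0.03186 x 0.01464 = 0.0004664 mol.
n(HClO4) in the aliquot = 0.0004664 mol.
[diluted HClO4] = 0.0004664 / 0.02478 = 0.01882 M.
Dilution factor = 250.0/8.840 = 28.28, so [stock] = 0.01882 x 28.28 = 0.532 M.

0.532 M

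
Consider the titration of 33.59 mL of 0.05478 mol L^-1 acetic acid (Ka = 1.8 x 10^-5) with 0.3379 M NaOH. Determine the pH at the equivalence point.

8.71

n(CH3COOH) = 0.05478 x 0.03359 = 0.001840 mol; V(NaOH) at equivalence = 0.001840/0.3379 = 0.005446 L.
At equivalence all the acid is converted to CH3COO-; total volume = 0.03359 + 0.005446 = 0.03904 L, so [CH3COO-] = 0.001840/0.03904 = 0.04714 M.
Kb = Kw/Ka = 1.0e-14 / 1.8 x 10^-5 = 5.56e-10.
[OH^-] = sqrt(Kb x [CH3COO-]) = sqrt(5.56e-10 x 0.04714) = 5.12e-6 M.
pOH = 5.29, so pH = 14.00 - 5.29 = 8.71.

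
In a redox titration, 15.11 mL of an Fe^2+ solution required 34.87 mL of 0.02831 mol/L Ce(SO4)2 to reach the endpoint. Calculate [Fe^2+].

n(Ce(SO4)2) = 0.02831 x 0.03487 = 0.0009872 mol.
From the balanced equation, 1 mol Ce(SO4)2 reacts with 1 mol Fe^2+, so n(Fe^2+) = 0.0009872 x 1/1 = 0.0009872 mol.
[Fe^2+] = 0.0009872 / 0.01511 L = 0.0653 M.

0.0653 M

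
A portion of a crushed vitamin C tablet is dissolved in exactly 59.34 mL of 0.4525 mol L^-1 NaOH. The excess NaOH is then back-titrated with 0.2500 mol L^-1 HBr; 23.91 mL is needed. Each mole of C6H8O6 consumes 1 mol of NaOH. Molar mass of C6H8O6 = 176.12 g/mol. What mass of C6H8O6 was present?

3.68 g

Total n(NaOH) added = 0.4525 x 0.05934 = 0.02685 mol.
n(HBr) used = 0.2500 x 0.02391 = 0.005978 mol, which equals the excess n(NaOH).
So n(NaOH) consumed by the sample = 0.02685 - 0.005978 = 0.02087 mol.
n(C6H8O6) = 0.02087 / 1 = 0.02087 mol.
mass = 0.02087 mol x 176.12 g/mol = 3.68 g.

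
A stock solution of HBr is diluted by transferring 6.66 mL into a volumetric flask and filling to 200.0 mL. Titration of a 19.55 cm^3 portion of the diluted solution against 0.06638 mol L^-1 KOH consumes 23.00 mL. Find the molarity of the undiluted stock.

n(KOH) = 0.06638 x 0.02300 = 0.001527 mol.
n(HBr) in the aliquot = 0.001527 mol.
[diluted HBr] = 0.001527 / 0.01955 = 0.07809 M.
Dilution factor = 200.0/6.660 = 30.03, so [stock] = 0.07809 x 30.03 = 2.35 M.

2.35 M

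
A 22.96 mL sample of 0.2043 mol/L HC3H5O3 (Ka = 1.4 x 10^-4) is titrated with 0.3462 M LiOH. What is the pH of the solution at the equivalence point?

8.48

n(HC3H5O3) = 0.2043 x 0.02296 = 0.004691 mol; V(LiOH) at equivalence = 0.004691/0.3462 = 0.01355 L.
At equivalence all the acid is converted to C3H5O3-; total volume = 0.02296 + 0.01355 = 0.03651 L, so [C3H5O3-] = 0.004691/0.03651 = 0.1285 M.
Kb = Kw/Ka = 1.0e-14 / 1.4 x 10^-4 = 7.14e-11.
[OH^-] = sqrt(Kb x [C3H5O3-]) = sqrt(7.14e-11 x 0.1285) = 3.03e-6 M.
pOH = 5.52, so pH = 14.00 - 5.52 = 8.48.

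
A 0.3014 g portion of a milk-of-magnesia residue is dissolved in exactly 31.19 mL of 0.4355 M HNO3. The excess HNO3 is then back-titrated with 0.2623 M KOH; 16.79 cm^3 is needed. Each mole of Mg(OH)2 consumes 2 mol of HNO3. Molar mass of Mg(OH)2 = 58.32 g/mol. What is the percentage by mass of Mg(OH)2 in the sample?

Total n(HNO3) added = 0.4355 x 0.03119 = 0.01358 mol.
n(KOH) used = 0.2623 x 0.01679 = 0.004404 mol, which equals the excess n(HNO3).
So n(HNO3) consumed by the sample = 0.01358 - 0.004404 = 0.009179 mol.
n(Mg(OH)2) = 0.009179 / 2 = 0.004590 mol.
mass Mg(OH)2 = 0.004590 x 58.32 = 0.2677 g, so %Mg(OH)2 = 0.2677/0.3014 x 100 = 88.8%.

88.8%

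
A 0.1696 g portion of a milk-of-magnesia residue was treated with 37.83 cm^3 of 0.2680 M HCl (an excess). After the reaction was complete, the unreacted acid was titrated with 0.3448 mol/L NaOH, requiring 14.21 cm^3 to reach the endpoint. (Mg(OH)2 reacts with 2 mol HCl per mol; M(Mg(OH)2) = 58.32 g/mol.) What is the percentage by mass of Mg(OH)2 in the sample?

Total n(HCl) added = 0.2680 x 0.03783 = 0.01014 mol.
n(NaOH) used = 0.3448 x 0.01421 = 0.004900 mol, which equals the excess n(HCl).
So n(HCl) consumed by the sample = 0.01014 - 0.004900 = 0.005239 mol.
n(Mg(OH)2) = 0.005239 / 2 = 0.002619 mol.
mass Mg(OH)2 = 0.002619 x 58.32 = 0.1528 g, so %Mg(OH)2 = 0.1528/0.1696 x 100 = 90.1%.

90.1%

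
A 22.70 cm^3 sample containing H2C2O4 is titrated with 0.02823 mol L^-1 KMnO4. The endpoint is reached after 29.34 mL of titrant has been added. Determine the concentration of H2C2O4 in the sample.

0.0912 M

n(KMnO4) = 0.02823 x 0.02934 = 0.0008283 mol.
From the balanced equation, 2 mol KMnO4 reacts with 5 mol H2C2O4, so n(H2C2O4) = 0.0008283 x 5/2 = 0.002071 mol.
[H2C2O4] = 0.002071 / 0.02270 L = 0.0912 M.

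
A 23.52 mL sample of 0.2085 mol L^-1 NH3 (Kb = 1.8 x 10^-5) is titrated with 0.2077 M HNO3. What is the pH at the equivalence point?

n(NH3) = 0.2085 x 0.02352 = 0.004904 mol; V(HNO3) at equivalence = 0.004904/0.2077 = 0.02361 L.
At equivalence the base is fully converted to NH4+; total volume = 0.04713 L, so [NH4+] = 0.004904/0.04713 = 0.1040 M.
Ka(NH4+) = Kw/Kb = 1.0e-14 / 1.8 x 10^-5 = 5.56e-10.
[H^+] = sqrt(Ka x [NH4+]) = sqrt(5.56e-10 x 0.1040) = 7.60e-6 M.
pH = -log(7.60e-6) = 5.12.

5.12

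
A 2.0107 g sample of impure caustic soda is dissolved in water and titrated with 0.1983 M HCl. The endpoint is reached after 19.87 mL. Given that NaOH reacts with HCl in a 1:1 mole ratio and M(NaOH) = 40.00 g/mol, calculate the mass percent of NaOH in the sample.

7.84%

n(HCl) = 0.1983 x 0.01987 = 0.003940 mol.
n(NaOH) = 0.003940 / 1 = 0.003940 mol.
mass of NaOH = 0.003940 x 40.00 = 0.1576 g.
% purity = 0.1576 / 2.0107 x 100 = 7.84%.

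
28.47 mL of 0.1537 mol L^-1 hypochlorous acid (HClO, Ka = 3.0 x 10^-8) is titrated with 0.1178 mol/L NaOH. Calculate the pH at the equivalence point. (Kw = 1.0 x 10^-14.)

10.17

n(HClO) = 0.1537 x 0.02847 = 0.004376 mol; V(NaOH) at equivalence = 0.004376/0.1178 = 0.03715 L.
At equivalence all the acid is converted to ClO-; total volume = 0.02847 + 0.03715 = 0.06562 L, so [ClO-] = 0.004376/0.06562 = 0.06669 M.
Kb = Kw/Ka = 1.0e-14 / 3.0 x 10^-8 = 3.33e-7.
[OH^-] = sqrt(Kb x [ClO-]) = sqrt(3.33e-7 x 0.06669) = 0.000149 M.
pOH = 3.83, so pH = 14.00 - 3.83 = 10.17.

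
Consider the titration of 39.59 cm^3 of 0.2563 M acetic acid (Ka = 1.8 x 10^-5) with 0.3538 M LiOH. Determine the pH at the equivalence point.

n(CH3COOH) = 0.2563 x 0.03959 = 0.01015 mol; V(LiOH) at equivalence = 0.01015/0.3538 = 0.02868 L.
At equivalence all the acid is converted to CH3COO-; total volume = 0.03959 + 0.02868 = 0.06827 L, so [CH3COO-] = 0.01015/0.06827 = 0.1486 M.
Kb = Kw/Ka = 1.0e-14 / 1.8 x 10^-5 = 5.56e-10.
[OH^-] = sqrt(Kb x [CH3COO-]) = sqrt(5.56e-10 x 0.1486) = 9.09e-6 M.
pOH = 5.04, so pH = 14.00 - 5.04 = 8.96.

8.96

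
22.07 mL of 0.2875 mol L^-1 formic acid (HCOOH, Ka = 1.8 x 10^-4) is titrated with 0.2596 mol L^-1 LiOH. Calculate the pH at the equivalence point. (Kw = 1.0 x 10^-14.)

n(HCOOH) = 0.2875 x 0.02207 = 0.006345 mol; V(LiOH) at equivalence = 0.006345/0.2596 = 0.02444 L.
At equivalence all the acid is converted to HCOO-; total volume = 0.02207 + 0.02444 = 0.04651 L, so [HCOO-] = 0.006345/0.04651 = 0.1364 M.
Kb = Kw/Ka = 1.0e-14 / 1.8 x 10^-4 = 5.56e-11.
[OH^-] = sqrt(Kb x [HCOO-]) = sqrt(5.56e-11 x 0.1364) = 2.75e-6 M.
pOH = 5.56, so pH = 14.00 - 5.56 = 8.44.

8.44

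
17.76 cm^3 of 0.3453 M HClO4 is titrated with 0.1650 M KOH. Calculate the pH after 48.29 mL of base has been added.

12.44

n(acid) = 0.3453 x 0.01776 = 0.006133 mol; n(KOH) added = 0.1650 x 0.04829 = 0.007968 mol.
Base is in excess by 0.007968 - 0.006133 = 0.001835 mol in a total volume of 0.06605 L.
[OH^-] = 0.001835/0.06605 = 0.02779 M, so pOH = 1.56 and pH = 14.00 - 1.56 = 12.44.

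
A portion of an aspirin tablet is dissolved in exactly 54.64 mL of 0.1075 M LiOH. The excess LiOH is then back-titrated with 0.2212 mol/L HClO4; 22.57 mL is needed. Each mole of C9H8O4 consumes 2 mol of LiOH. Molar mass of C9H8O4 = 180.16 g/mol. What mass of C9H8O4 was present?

0.0794 g

Total n(LiOH) added = 0.1075 x 0.05464 = 0.005874 mol.
n(HClO4) used = 0.2212 x 0.02257 = 0.004992 mol, which equals the excess n(LiOH).
So n(LiOH) consumed by the sample = 0.005874 - 0.004992 = 0.0008813 mol.
n(C9H8O4) = 0.0008813 / 2 = 0.0004407 mol.
mass = 0.0004407 mol x 180.16 g/mol = 0.0794 g.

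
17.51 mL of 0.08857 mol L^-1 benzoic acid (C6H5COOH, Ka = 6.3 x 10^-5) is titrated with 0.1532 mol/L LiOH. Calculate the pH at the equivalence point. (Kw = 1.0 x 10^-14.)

8.47

n(C6H5COOH) = 0.08857 x 0.01751 = 0.001551 mol; V(LiOH) at equivalence = 0.001551/0.1532 = 0.01012 L.
At equivalence all the acid is converted to C6H5COO-; total volume = 0.01751 + 0.01012 = 0.02763 L, so [C6H5COO-] = 0.001551/0.02763 = 0.05612 M.
Kb = Kw/Ka = 1.0e-14 / 6.3 x 10^-5 = 1.59e-10.
[OH^-] = sqrt(Kb x [C6H5COO-]) = sqrt(1.59e-10 x 0.05612) = 2.98e-6 M.
pOH = 5.53, so pH = 14.00 - 5.53 = 8.47.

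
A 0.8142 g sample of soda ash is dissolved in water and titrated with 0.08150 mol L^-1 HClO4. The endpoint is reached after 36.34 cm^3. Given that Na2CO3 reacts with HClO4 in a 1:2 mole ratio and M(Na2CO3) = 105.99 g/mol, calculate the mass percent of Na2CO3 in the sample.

n(HClO4) = 0.08150 x 0.03634 = 0.002962 mol.
n(Na2CO3) = 0.002962 / 2 = 0.001481 mol.
mass of Na2CO3 = 0.001481 x 105.99 = 0.1570 g.
% purity = 0.1570 / 0.8142 x 100 = 19.3%.

19.3%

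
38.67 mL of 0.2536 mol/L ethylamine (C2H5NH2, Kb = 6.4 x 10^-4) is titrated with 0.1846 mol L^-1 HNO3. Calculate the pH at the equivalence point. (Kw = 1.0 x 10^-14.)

5.89

n(C2H5NH2) = 0.2536 x 0.03867 = 0.009807 mol; V(HNO3) at equivalence = 0.009807/0.1846 = 0.05312 L.
At equivalence the base is fully converted to C2H5NH3+; total volume = 0.09179 L, so [C2H5NH3+] = 0.009807/0.09179 = 0.1068 M.
Ka(C2H5NH3+) = Kw/Kb = 1.0e-14 / 6.4 x 10^-4 = 1.56e-11.
[H^+] = sqrt(Ka x [C2H5NH3+]) = sqrt(1.56e-11 x 0.1068) = 1.29e-6 M.
pH = -log(1.29e-6) = 5.89.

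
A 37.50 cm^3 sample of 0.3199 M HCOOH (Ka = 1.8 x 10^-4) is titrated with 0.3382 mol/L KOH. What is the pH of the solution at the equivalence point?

n(HCOOH) = 0.3199 x 0.03750 = 0.01200 mol; V(KOH) at equivalence = 0.01200/0.3382 = 0.03547 L.
At equivalence all the acid is converted to HCOO-; total volume = 0.03750 + 0.03547 = 0.07297 L, so [HCOO-] = 0.01200/0.07297 = 0.1644 M.
Kb = Kw/Ka = 1.0e-14 / 1.8 x 10^-4 = 5.56e-11.
[OH^-] = sqrt(Kb x [HCOO-]) = sqrt(5.56e-11 x 0.1644) = 3.02e-6 M.
pOH = 5.52, so pH = 14.00 - 5.52 = 8.48.

8.48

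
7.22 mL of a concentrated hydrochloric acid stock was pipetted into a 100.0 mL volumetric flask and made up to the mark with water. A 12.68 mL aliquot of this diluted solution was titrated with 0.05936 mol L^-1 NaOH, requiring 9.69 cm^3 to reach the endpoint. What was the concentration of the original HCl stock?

0.628 M

n(NaOH) = 0.05936 x 0.009690 = 0.0005752 mol.
n(HCl) in the aliquot = 0.0005752 mol.
[diluted HCl] = 0.0005752 / 0.01268 = 0.04536 M.
Dilution factor = 100.0/7.220 = 13.85, so [stock] = 0.04536 x 13.85 = 0.628 M.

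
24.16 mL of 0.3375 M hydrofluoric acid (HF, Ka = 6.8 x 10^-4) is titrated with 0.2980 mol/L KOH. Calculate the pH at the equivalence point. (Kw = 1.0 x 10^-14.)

n(HF) = 0.3375 x 0.02416 = 0.008154 mol; V(KOH) at equivalence = 0.008154/0.2980 = 0.02736 L.
At equivalence all the acid is converted to F-; total volume = 0.02416 + 0.02736 = 0.05152 L, so [F-] = 0.008154/0.05152 = 0.1583 M.
Kb = Kw/Ka = 1.0e-14 / 6.8 x 10^-4 = 1.47e-11.
[OH^-] = sqrt(Kb x [F-]) = sqrt(1.47e-11 x 0.1583) = 1.53e-6 M.
pOH = 5.82, so pH = 14.00 - 5.82 = 8.18.

8.18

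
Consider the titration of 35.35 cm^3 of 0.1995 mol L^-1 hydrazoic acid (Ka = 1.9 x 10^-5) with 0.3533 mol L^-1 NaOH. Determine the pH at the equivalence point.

8.91

n(HN3) = 0.1995 x 0.03535 = 0.007052 mol; V(NaOH) at equivalence = 0.007052/0.3533 = 0.01996 L.
At equivalence all the acid is converted to N3-; total volume = 0.03535 + 0.01996 = 0.05531 L, so [N3-] = 0.007052/0.05531 = 0.1275 M.
Kb = Kw/Ka = 1.0e-14 / 1.9 x 10^-5 = 5.26e-10.
[OH^-] = sqrt(Kb x [N3-]) = sqrt(5.26e-10 x 0.1275) = 8.19e-6 M.
pOH = 5.09, so pH = 14.00 - 5.09 = 8.91.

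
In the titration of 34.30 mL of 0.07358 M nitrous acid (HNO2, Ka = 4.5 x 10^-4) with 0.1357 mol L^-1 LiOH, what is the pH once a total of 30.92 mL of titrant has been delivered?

n(acid) = 0.07358 x 0.03430 = 0.002524 mol; n(LiOH) added = 0.1357 x 0.03092 = 0.004196 mol.
Base is in excess by 0.004196 - 0.002524 = 0.001672 mol in a total volume of 0.06522 L.
[OH^-] = 0.001672/0.06522 = 0.02564 M, so pOH = 1.59 and pH = 14.00 - 1.59 = 12.41.

12.41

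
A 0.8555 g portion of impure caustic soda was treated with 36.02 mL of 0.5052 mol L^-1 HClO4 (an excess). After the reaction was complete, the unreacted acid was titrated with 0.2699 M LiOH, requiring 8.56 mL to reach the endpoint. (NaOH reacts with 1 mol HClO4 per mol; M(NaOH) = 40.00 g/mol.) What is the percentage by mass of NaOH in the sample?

74.3%

Total n(HClO4) added = 0.5052 x 0.03602 = 0.01820 mol.
n(LiOH) used = 0.2699 x 0.008560 = 0.002310 mol, which equals the excess n(HClO4).
So n(HClO4) consumed by the sample = 0.01820 - 0.002310 = 0.01589 mol.
n(NaOH) = 0.01589 / 1 = 0.01589 mol.
mass NaOH = 0.01589 x 40.00 = 0.6355 g, so %NaOH = 0.6355/0.8555 x 100 = 74.3%.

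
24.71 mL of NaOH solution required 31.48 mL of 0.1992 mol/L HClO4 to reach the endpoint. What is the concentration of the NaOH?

0.254 M

n(HClO4) delivered = 0.1992 x 0.03148 = 0.006271 mol.
For a 1:1 reaction, n(NaOH) = 0.006271 mol.
[NaOH] = 0.006271 mol / 0.02471 L = 0.254 M.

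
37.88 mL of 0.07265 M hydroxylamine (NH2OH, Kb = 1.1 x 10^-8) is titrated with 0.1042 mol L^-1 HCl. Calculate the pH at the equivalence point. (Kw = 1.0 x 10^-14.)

3.70

n(NH2OH) = 0.07265 x 0.03788 = 0.002752 mol; V(HCl) at equivalence = 0.002752/0.1042 = 0.02641 L.
At equivalence the base is fully converted to NH3OH+; total volume = 0.06429 L, so [NH3OH+] = 0.002752/0.06429 = 0.04281 M.
Ka(NH3OH+) = Kw/Kb = 1.0e-14 / 1.1 x 10^-8 = 9.09e-7.
[H^+] = sqrt(Ka x [NH3OH+]) = sqrt(9.09e-7 x 0.04281) = 0.000197 M.
pH = -log(0.000197) = 3.70.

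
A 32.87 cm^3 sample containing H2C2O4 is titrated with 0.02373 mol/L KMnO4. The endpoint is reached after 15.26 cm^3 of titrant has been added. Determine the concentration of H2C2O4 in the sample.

0.0275 M

n(KMnO4) = 0.02373 x 0.01526 = 0.0003621 mol.
From the balanced equation, 2 mol KMnO4 reacts with 5 mol H2C2O4, so n(H2C2O4) = 0.0003621 x 5/2 = 0.0009053 mol.
[H2C2O4] = 0.0009053 / 0.03287 L = 0.0275 M.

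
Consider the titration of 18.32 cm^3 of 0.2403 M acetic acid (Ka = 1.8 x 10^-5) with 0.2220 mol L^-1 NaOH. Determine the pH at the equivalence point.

8.90

n(CH3COOH) = 0.2403 x 0.01832 = 0.004402 mol; V(NaOH) at equivalence = 0.004402/0.2220 = 0.01983 L.
At equivalence all the acid is converted to CH3COO-; total volume = 0.01832 + 0.01983 = 0.03815 L, so [CH3COO-] = 0.004402/0.03815 = 0.1154 M.
Kb = Kw/Ka = 1.0e-14 / 1.8 x 10^-5 = 5.56e-10.
[OH^-] = sqrt(Kb x [CH3COO-]) = sqrt(5.56e-10 x 0.1154) = 8.01e-6 M.
pOH = 5.10, so pH = 14.00 - 5.10 = 8.90.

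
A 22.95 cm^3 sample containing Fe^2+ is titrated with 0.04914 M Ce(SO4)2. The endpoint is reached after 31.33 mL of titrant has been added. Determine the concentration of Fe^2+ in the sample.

n(Ce(SO4)2) = 0.04914 x 0.03133 = 0.001540 mol.
From the balanced equation, 1 mol Ce(SO4)2 reacts with 1 mol Fe^2+, so n(Fe^2+) = 0.001540 x 1/1 = 0.001540 mol.
[Fe^2+] = 0.001540 / 0.02295 L = 0.0671 M.

0.0671 M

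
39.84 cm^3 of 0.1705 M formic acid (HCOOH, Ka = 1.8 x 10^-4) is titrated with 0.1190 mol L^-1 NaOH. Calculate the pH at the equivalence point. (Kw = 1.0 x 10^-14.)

8.30

n(HCOOH) = 0.1705 x 0.03984 = 0.006793 mol; V(NaOH) at equivalence = 0.006793/0.1190 = 0.05708 L.
At equivalence all the acid is converted to HCOO-; total volume = 0.03984 + 0.05708 = 0.09692 L, so [HCOO-] = 0.006793/0.09692 = 0.07008 M.
Kb = Kw/Ka = 1.0e-14 / 1.8 x 10^-4 = 5.56e-11.
[OH^-] = sqrt(Kb x [HCOO-]) = sqrt(5.56e-11 x 0.07008) = 1.97e-6 M.
pOH = 5.70, so pH = 14.00 - 5.70 = 8.30.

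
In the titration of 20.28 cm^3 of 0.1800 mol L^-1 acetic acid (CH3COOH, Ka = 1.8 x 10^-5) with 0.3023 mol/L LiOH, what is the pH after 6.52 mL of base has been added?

4.81

Initial n(CH3COOH) = 0.1800 x 0.02028 = 0.003650 mol.
n(LiOH) added = 0.3023 x 0.006520 = 0.001971 mol, converting that many moles of CH3COOH to CH3COO-.
Remaining n(CH3COOH) = 0.001679 mol; n(CH3COO-) = 0.001971 mol.
By Henderson-Hasselbalch, pH = pKa + log([A^-]/[HA]) = 4.74 + log(0.001971/0.001679) = 4.74 + (+0.07) = 4.81.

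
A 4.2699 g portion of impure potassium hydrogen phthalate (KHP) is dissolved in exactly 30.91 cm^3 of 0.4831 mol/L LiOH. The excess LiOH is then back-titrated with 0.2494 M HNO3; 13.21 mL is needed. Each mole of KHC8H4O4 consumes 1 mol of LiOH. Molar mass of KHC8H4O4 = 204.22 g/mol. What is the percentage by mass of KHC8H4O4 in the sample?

55.7%

Total n(LiOH) added = 0.4831 x 0.03091 = 0.01493 mol.
n(HNO3) used = 0.2494 x 0.01321 = 0.003295 mol, which equals the excess n(LiOH).
So n(LiOH) consumed by the sample = 0.01493 - 0.003295 = 0.01164 mol.
n(KHC8H4O4) = 0.01164 / 1 = 0.01164 mol.
mass KHC8H4O4 = 0.01164 x 204.22 = 2.377 g, so %KHC8H4O4 = 2.377/4.2699 x 100 = 55.7%.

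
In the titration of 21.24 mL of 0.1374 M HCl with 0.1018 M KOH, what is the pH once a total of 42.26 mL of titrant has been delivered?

12.34

n(acid) = 0.1374 x 0.02124 = 0.002918 mol; n(KOH) added = 0.1018 x 0.04226 = 0.004302 mol.
Base is in excess by 0.004302 - 0.002918 = 0.001384 mol in a total volume of 0.06350 L.
[OH^-] = 0.001384/0.06350 = 0.02179 M, so pOH = 1.66 and pH = 14.00 - 1.66 = 12.34.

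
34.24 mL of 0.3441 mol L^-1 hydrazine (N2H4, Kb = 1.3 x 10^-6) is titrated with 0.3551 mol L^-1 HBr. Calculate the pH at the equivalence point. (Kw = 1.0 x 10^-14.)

n(N2H4) = 0.3441 x 0.03424 = 0.01178 mol; V(HBr) at equivalence = 0.01178/0.3551 = 0.03318 L.
At equivalence the base is fully converted to N2H5+; total volume = 0.06742 L, so [N2H5+] = 0.01178/0.06742 = 0.1748 M.
Ka(N2H5+) = Kw/Kb = 1.0e-14 / 1.3 x 10^-6 = 7.69e-9.
[H^+] = sqrt(Ka x [N2H5+]) = sqrt(7.69e-9 x 0.1748) = 3.67e-5 M.
pH = -log(3.67e-5) = 4.44.

4.44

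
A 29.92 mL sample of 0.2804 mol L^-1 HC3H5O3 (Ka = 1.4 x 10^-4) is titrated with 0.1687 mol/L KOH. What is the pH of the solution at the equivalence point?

8.44

n(HC3H5O3) = 0.2804 x 0.02992 = 0.008390 mol; V(KOH) at equivalence = 0.008390/0.1687 = 0.04973 L.
At equivalence all the acid is converted to C3H5O3-; total volume = 0.02992 + 0.04973 = 0.07965 L, so [C3H5O3-] = 0.008390/0.07965 = 0.1053 M.
Kb = Kw/Ka = 1.0e-14 / 1.4 x 10^-4 = 7.14e-11.
[OH^-] = sqrt(Kb x [C3H5O3-]) = sqrt(7.14e-11 x 0.1053) = 2.74e-6 M.
pOH = 5.56, so pH = 14.00 - 5.56 = 8.44.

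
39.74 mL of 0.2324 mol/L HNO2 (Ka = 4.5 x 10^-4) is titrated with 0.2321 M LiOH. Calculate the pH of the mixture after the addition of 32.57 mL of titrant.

4.00

Initial n(HNO2) = 0.2324 x 0.03974 = 0.009236 mol.
n(LiOH) added = 0.2321 x 0.03257 = 0.007559 mol, converting that many moles of HNO2 to NO2-.
Remaining n(HNO2) = 0.001676 mol; n(NO2-) = 0.007559 mol.
By Henderson-Hasselbalch, pH = pKa + log([A^-]/[HA]) = 3.35 + log(0.007559/0.001676) = 3.35 + (+0.65) = 4.00.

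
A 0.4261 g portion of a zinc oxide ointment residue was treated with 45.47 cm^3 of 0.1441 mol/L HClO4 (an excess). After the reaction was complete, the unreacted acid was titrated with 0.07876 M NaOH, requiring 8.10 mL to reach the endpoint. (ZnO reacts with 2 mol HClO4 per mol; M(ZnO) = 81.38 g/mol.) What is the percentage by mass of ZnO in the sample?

56.5%

Total n(HClO4) added = 0.1441 x 0.04547 = 0.006552 mol.
n(NaOH) used = 0.07876 x 0.008100 = 0.0006380 mol, which equals the excess n(HClO4).
So n(HClO4) consumed by the sample = 0.006552 - 0.0006380 = 0.005914 mol.
n(ZnO) = 0.005914 / 2 = 0.002957 mol.
mass ZnO = 0.002957 x 81.38 = 0.2407 g, so %ZnO = 0.2407/0.4261 x 100 = 56.5%.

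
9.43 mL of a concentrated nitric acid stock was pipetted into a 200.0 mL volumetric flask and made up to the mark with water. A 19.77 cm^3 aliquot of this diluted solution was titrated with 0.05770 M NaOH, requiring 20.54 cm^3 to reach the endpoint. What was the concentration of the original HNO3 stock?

n(NaOH) = 0.05770 x 0.02054 = 0.001185 mol.
n(HNO3) in the aliquot = 0.001185 mol.
[diluted HNO3] = 0.001185 / 0.01977 = 0.05995 M.
Dilution factor = 200.0/9.430 = 21.21, so [stock] = 0.05995 x 21.21 = 1.27 M.

1.27 M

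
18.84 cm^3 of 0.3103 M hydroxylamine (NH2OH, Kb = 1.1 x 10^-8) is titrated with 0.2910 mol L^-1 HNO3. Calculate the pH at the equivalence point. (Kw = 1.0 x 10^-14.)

n(NH2OH) = 0.3103 x 0.01884 = 0.005846 mol; V(HNO3) at equivalence = 0.005846/0.2910 = 0.02009 L.
At equivalence the base is fully converted to NH3OH+; total volume = 0.03893 L, so [NH3OH+] = 0.005846/0.03893 = 0.1502 M.
Ka(NH3OH+) = Kw/Kb = 1.0e-14 / 1.1 x 10^-8 = 9.09e-7.
[H^+] = sqrt(Ka x [NH3OH+]) = sqrt(9.09e-7 x 0.1502) = 0.000369 M.
pH = -log(0.000369) = 3.43.

3.43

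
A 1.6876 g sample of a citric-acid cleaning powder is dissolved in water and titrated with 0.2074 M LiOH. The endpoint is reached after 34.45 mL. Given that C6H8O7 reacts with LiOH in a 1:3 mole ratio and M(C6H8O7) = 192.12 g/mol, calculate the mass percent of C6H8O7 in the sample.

27.1%

n(LiOH) = 0.2074 x 0.03445 = 0.007145 mol.
n(C6H8O7) = 0.007145 / 3 = 0.002382 mol.
mass of C6H8O7 = 0.002382 x 192.12 = 0.4576 g.
% purity = 0.4576 / 1.6876 x 100 = 27.1%.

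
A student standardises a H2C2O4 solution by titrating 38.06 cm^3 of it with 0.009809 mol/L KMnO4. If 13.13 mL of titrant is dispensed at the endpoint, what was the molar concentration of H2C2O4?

0.00846 M

n(KMnO4) = 0.009809 x 0.01313 = 0.0001288 mol.
From the balanced equation, 2 mol KMnO4 reacts with 5 mol H2C2O4, so n(H2C2O4) = 0.0001288 x 5/2 = 0.0003220 mol.
[H2C2O4] = 0.0003220 / 0.03806 L = 0.00846 M.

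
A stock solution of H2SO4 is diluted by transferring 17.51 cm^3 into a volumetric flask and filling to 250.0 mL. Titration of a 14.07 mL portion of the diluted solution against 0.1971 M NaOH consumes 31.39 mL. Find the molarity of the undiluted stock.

n(NaOH) = 0.1971 x 0.03139 = 0.006187 mol.
n(H2SO4) in the aliquot = 0.006187 x 1/2 = 0.003093 mol.
[diluted H2SO4] = 0.003093 / 0.01407 = 0.2199 M.
Dilution factor = 250.0/17.51 = 14.28, so [stock] = 0.2199 x 14.28 = 3.14 M.

3.14 M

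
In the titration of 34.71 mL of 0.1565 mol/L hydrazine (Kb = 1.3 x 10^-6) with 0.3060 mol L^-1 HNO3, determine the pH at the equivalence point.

4.55

n(N2H4) = 0.1565 x 0.03471 = 0.005432 mol; V(HNO3) at equivalence = 0.005432/0.3060 = 0.01775 L.
At equivalence the base is fully converted to N2H5+; total volume = 0.05246 L, so [N2H5+] = 0.005432/0.05246 = 0.1035 M.
Ka(N2H5+) = Kw/Kb = 1.0e-14 / 1.3 x 10^-6 = 7.69e-9.
[H^+] = sqrt(Ka x [N2H5+]) = sqrt(7.69e-9 x 0.1035) = 2.82e-5 M.
pH = -log(2.82e-5) = 4.55.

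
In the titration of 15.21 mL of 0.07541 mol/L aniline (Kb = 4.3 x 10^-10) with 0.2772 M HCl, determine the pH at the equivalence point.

n(C6H5NH2) = 0.07541 x 0.01521 = 0.001147 mol; V(HCl) at equivalence = 0.001147/0.2772 = 0.004138 L.
At equivalence the base is fully converted to C6H5NH3+; total volume = 0.01935 L, so [C6H5NH3+] = 0.001147/0.01935 = 0.05928 M.
Ka(C6H5NH3+) = Kw/Kb = 1.0e-14 / 4.3 x 10^-10 = 2.33e-5.
[H^+] = sqrt(Ka x [C6H5NH3+]) = sqrt(2.33e-5 x 0.05928) = 0.00117 M.
pH = -log(0.00117) = 2.93.

2.93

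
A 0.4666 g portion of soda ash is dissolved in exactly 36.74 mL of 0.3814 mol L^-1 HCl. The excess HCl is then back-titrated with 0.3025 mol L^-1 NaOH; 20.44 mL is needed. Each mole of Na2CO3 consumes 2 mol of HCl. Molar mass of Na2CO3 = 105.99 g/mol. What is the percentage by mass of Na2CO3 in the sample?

Total n(HCl) added = 0.3814 x 0.03674 = 0.01401 mol.
n(NaOH) used = 0.3025 x 0.02044 = 0.006183 mol, which equals the excess n(HCl).
So n(HCl) consumed by the sample = 0.01401 - 0.006183 = 0.007830 mol.
n(Na2CO3) = 0.007830 / 2 = 0.003915 mol.
mass Na2CO3 = 0.003915 x 105.99 = 0.4149 g, so %Na2CO3 = 0.4149/0.4666 x 100 = 88.9%.

88.9%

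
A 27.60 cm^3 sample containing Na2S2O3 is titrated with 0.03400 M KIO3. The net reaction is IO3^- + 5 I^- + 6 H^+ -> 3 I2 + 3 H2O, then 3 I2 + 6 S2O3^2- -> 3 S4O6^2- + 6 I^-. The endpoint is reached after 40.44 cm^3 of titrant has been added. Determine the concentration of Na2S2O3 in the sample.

0.299 M

n(KIO3) = 0.03400 x 0.04044 = 0.001375 mol.
From the balanced equation, 1 mol KIO3 reacts with 6 mol Na2S2O3, so n(Na2S2O3) = 0.001375 x 6/1 = 0.008250 mol.
[Na2S2O3] = 0.008250 / 0.02760 L = 0.299 M.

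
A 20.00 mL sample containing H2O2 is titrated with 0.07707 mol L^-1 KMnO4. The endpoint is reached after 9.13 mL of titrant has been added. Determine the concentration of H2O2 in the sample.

0.0880 M

n(KMnO4) = 0.07707 x 0.009130 = 0.0007036 mol.
From the balanced equation, 2 mol KMnO4 reacts with 5 mol H2O2, so n(H2O2) = 0.0007036 x 5/2 = 0.001759 mol.
[H2O2] = 0.001759 / 0.02000 L = 0.0880 M.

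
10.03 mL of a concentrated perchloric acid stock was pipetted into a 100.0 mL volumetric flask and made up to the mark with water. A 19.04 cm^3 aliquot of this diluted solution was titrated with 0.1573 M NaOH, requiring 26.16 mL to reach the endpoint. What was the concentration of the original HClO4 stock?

2.15 M

n(NaOH) = 0.1573 x 0.02616 = 0.004115 mol.
n(HClO4) in the aliquot = 0.004115 mol.
[diluted HClO4] = 0.004115 / 0.01904 = 0.2161 M.
Dilution factor = 100.0/10.03 = 9.970, so [stock] = 0.2161 x 9.970 = 2.15 M.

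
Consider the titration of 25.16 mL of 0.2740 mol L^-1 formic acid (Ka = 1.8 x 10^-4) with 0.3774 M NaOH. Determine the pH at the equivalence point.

8.47

n(HCOOH) = 0.2740 x 0.02516 = 0.006894 mol; V(NaOH) at equivalence = 0.006894/0.3774 = 0.01827 L.
At equivalence all the acid is converted to HCOO-; total volume = 0.02516 + 0.01827 = 0.04343 L, so [HCOO-] = 0.006894/0.04343 = 0.1587 M.
Kb = Kw/Ka = 1.0e-14 / 1.8 x 10^-4 = 5.56e-11.
[OH^-] = sqrt(Kb x [HCOO-]) = sqrt(5.56e-11 x 0.1587) = 2.97e-6 M.
pOH = 5.53, so pH = 14.00 - 5.53 = 8.47.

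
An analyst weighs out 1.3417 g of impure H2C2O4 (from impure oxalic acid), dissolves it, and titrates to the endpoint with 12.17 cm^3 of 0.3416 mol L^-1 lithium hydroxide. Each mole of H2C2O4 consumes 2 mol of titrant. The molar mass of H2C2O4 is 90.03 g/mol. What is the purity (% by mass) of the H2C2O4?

n(LiOH) = 0.3416 x 0.01217 = 0.004157 mol.
n(H2C2O4) = 0.004157 / 2 = 0.002079 mol.
mass of H2C2O4 = 0.002079 x 90.03 = 0.1871 g.
% purity = 0.1871 / 1.3417 x 100 = 13.9%.

13.9%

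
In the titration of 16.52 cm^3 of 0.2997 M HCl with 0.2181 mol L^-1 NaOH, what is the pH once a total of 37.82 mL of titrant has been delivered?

12.78

n(acid) = 0.2997 x 0.01652 = 0.004951 mol; n(NaOH) added = 0.2181 x 0.03782 = 0.008249 mol.
Base is in excess by 0.008249 - 0.004951 = 0.003297 mol in a total volume of 0.05434 L.
[OH^-] = 0.003297/0.05434 = 0.06068 M, so pOH = 1.22 and pH = 14.00 - 1.22 = 12.78.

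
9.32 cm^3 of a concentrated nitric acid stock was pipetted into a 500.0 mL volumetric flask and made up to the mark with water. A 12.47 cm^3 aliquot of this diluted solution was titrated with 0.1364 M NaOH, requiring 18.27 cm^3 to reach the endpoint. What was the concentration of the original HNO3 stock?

10.7 M

n(NaOH) = 0.1364 x 0.01827 = 0.002492 mol.
n(HNO3) in the aliquot = 0.002492 mol.
[diluted HNO3] = 0.002492 / 0.01247 = 0.1998 M.
Dilution factor = 500.0/9.320 = 53.65, so [stock] = 0.1998 x 53.65 = 10.7 M.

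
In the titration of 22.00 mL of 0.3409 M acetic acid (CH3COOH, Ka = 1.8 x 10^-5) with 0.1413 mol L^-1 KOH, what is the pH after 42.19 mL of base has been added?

Initial n(CH3COOH) = 0.3409 x 0.02200 = 0.007500 mol.
n(KOH) added = 0.1413 x 0.04219 = 0.005961 mol, converting that many moles of CH3COOH to CH3COO-.
Remaining n(CH3COOH) = 0.001538 mol; n(CH3COO-) = 0.005961 mol.
By Henderson-Hasselbalch, pH = pKa + log([A^-]/[HA]) = 4.74 + log(0.005961/0.001538) = 4.74 + (+0.59) = 5.33.

5.33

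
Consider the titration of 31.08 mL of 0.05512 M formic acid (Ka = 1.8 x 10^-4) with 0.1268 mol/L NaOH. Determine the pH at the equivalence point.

n(HCOOH) = 0.05512 x 0.03108 = 0.001713 mol; V(NaOH) at equivalence = 0.001713/0.1268 = 0.01351 L.
At equivalence all the acid is converted to HCOO-; total volume = 0.03108 + 0.01351 = 0.04459 L, so [HCOO-] = 0.001713/0.04459 = 0.03842 M.
Kb = Kw/Ka = 1.0e-14 / 1.8 x 10^-4 = 5.56e-11.
[OH^-] = sqrt(Kb x [HCOO-]) = sqrt(5.56e-11 x 0.03842) = 1.46e-6 M.
pOH = 5.84, so pH = 14.00 - 5.84 = 8.16.

8.16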